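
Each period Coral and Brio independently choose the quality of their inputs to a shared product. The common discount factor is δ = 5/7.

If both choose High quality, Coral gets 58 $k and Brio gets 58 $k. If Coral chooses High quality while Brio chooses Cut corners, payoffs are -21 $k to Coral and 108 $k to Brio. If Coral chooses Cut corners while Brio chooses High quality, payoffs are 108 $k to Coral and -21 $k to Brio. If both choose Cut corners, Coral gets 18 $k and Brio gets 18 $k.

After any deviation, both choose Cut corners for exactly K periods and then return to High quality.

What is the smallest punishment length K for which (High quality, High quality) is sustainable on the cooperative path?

3

No profitable deviation requires (58−18)(δ+…+δ^K) ≥ 108−58, i.e. δ+…+δ^K ≥ 5/4 ≈ 1.2500.
With δ = 5/7, the partial sums are K=1: 0.7143, K=2: 1.2245, K=3: 1.5889.
K = 3 is the first length at which the sum reaches 1.2500.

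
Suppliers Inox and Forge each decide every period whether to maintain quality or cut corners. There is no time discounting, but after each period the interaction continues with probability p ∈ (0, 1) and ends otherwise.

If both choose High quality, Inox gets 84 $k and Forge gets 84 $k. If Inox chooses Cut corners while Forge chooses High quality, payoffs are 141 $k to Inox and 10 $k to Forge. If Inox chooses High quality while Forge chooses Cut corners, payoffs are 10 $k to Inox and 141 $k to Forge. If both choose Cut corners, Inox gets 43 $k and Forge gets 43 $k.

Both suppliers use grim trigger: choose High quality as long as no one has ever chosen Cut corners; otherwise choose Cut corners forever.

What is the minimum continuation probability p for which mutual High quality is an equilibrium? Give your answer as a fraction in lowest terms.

With no time discounting, the continuation probability p plays the role of the discount factor.
Grim-trigger IC: 84/(1−p) ≥ 141 + 43p/(1−p) ⇒ p ≥ (141−84)/(141−43) = 57/98.

57/98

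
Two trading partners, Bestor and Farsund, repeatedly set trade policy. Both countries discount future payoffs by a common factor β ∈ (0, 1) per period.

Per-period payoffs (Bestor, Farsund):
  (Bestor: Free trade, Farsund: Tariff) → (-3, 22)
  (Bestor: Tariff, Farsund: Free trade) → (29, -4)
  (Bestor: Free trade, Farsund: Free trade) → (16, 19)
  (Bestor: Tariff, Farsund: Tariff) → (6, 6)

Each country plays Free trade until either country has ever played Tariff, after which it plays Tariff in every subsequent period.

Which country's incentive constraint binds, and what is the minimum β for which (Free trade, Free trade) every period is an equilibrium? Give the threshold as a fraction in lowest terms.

Bestor; β ≥ 13/23

Bestor's threshold: (29−16)/(29−6) = 13/23.
Farsund's threshold: (22−19)/(22−6) = 3/16.
13/23 > 3/16, so Bestor binds and β* = 13/23.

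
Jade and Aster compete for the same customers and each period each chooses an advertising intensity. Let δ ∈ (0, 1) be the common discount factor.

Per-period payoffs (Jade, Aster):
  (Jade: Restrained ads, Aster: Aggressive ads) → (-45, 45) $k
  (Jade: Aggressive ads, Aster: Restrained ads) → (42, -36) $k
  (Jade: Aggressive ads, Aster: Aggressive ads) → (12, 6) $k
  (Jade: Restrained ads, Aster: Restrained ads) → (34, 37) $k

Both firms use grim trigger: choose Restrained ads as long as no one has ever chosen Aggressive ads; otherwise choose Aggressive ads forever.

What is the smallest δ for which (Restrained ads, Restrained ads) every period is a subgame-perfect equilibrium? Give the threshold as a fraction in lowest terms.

For Jade: deviation gain 42−34 = 8, per-period punishment loss 34−12 = 22. IC gives δ ≥ 8/30 = 4/15.
For Aster: gain 8, loss 31 per period, so δ ≥ 8/39.
The tighter constraint is Jade's, so cooperation needs δ ≥ 4/15.

4/15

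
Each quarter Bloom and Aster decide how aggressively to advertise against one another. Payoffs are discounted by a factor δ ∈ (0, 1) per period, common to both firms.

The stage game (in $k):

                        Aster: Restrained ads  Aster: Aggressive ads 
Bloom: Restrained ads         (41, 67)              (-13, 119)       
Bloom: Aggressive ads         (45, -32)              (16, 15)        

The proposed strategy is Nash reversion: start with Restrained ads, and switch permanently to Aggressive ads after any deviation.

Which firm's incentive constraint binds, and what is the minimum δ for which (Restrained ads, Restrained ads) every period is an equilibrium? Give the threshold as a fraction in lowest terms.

Aster; δ ≥ 1/2

Bloom: cooperation gives 41 each period; deviation gives 45 once then 16 forever.
  41/(1−δ) ≥ 45 + 16δ/(1−δ) ⇒ δ ≥ 4/29.
Aster: cooperation gives 67 each period; deviation gives 119 once then 15 forever.
  δ ≥ 52/104 = 1/2.
Both must hold, so the binding constraint is Aster's: δ ≥ 1/2.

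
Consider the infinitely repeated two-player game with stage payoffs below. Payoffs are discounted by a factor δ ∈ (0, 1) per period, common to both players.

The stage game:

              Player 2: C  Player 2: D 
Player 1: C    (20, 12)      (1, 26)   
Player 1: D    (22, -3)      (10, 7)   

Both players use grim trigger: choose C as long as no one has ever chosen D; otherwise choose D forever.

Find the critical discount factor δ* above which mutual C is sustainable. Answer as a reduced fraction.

Player 1: cooperation gives 20 each period; deviation gives 22 once then 10 forever.
  20/(1−δ) ≥ 22 + 10δ/(1−δ) ⇒ δ ≥ 2/12 = 1/6.
Player 2: cooperation gives 12 each period; deviation gives 26 once then 7 forever.
  δ ≥ 14/19.
Both must hold, so the binding constraint is Player 2's: δ ≥ 14/19.

14/19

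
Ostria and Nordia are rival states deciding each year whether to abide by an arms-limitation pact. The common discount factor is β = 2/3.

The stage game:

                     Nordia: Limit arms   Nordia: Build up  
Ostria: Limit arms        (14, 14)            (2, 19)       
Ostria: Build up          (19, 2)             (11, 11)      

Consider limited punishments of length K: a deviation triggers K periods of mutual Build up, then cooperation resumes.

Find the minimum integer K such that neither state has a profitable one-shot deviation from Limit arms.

5

No profitable deviation requires (14−11)(β+…+β^K) ≥ 19−14, i.e. β+…+β^K ≥ 5/3 ≈ 1.6667.
With β = 2/3, the partial sums are K=1: 0.6667, K=2: 1.1111, K=3: 1.4074, K=4: 1.6049, K=5: 1.7366.
K = 5 is the first length at which the sum reaches 1.6667.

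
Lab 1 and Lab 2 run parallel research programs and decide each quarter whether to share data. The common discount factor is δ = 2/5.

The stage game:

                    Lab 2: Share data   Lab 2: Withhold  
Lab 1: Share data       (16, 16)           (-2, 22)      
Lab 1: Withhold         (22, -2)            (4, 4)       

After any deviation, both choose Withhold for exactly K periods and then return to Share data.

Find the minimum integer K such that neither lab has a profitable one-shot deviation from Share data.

2

Need Σ_{k=1}^{K} δ^k ≥ (22−16)/(16−4) = 0.5000 at δ = 2/5.
At K = 1 the sum is 0.4000 < 0.5000; at K = 2 it is 0.5600 ≥ 0.5000.
So the minimum punishment length is K = 2.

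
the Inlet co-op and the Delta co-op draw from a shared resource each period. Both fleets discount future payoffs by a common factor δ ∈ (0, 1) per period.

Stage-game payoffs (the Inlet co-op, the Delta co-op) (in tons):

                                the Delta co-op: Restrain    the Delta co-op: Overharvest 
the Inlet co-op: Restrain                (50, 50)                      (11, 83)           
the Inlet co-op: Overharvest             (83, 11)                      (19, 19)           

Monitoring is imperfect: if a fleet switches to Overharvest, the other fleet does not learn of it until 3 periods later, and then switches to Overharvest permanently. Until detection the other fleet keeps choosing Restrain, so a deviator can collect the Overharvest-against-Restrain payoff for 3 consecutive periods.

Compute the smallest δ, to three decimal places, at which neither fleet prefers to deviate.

0.802

The best deviation is to choose Overharvest for all 3 undetected periods, earning 83 each, then 19 forever once detected.
Deviation value: 83(1−δ^3)/(1−δ) + 19δ^3/(1−δ); cooperation value: 50/(1−δ).
IC: 50 ≥ 83(1−δ^3) + 19δ^3 = 83 − 64δ^3.
So δ^3 ≥ 33/64, giving δ ≥ (33/64)^(1/3) ≈ 0.802.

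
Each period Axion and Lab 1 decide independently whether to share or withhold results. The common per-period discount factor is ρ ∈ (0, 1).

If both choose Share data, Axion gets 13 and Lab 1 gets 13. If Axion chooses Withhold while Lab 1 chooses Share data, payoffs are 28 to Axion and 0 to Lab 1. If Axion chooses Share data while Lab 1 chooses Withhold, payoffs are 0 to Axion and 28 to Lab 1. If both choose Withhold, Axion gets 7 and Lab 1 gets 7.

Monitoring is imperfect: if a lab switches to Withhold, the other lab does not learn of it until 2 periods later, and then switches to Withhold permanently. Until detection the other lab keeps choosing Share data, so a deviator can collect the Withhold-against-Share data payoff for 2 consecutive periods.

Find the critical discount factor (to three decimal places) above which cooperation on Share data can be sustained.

0.845

The best deviation is to choose Withhold for all 2 undetected periods, earning 28 each, then 7 forever once detected.
Deviation value: 28(1−ρ^2)/(1−ρ) + 7ρ^2/(1−ρ); cooperation value: 13/(1−ρ).
IC: 13 ≥ 28(1−ρ^2) + 7ρ^2 = 28 − 21ρ^2.
So ρ^2 ≥ 15/21 = 5/7, giving ρ ≥ (5/7)^(1/2) ≈ 0.845.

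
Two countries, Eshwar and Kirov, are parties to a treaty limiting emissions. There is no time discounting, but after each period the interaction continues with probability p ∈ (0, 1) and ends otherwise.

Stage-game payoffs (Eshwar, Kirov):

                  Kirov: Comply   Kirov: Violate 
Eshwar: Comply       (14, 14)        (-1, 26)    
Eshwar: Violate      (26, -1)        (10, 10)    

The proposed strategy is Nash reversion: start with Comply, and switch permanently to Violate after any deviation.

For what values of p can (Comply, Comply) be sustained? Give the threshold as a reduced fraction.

3/4

With no time discounting, the continuation probability p plays the role of the discount factor.
Grim-trigger IC: 14/(1−p) ≥ 26 + 10p/(1−p) ⇒ p ≥ (26−14)/(26−10) = 3/4.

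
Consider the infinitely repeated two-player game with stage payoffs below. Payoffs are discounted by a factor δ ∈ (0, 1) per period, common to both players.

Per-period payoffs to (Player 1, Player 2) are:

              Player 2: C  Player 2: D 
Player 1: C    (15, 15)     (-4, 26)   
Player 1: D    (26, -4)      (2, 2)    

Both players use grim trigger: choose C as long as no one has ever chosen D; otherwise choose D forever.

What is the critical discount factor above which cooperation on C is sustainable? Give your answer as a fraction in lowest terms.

Under grim trigger the critical discount factor is (T−C)/(T−P) with T = 26, C = 15, P = 2.
δ* = (26−15)/(26−2) = 11/24.

11/24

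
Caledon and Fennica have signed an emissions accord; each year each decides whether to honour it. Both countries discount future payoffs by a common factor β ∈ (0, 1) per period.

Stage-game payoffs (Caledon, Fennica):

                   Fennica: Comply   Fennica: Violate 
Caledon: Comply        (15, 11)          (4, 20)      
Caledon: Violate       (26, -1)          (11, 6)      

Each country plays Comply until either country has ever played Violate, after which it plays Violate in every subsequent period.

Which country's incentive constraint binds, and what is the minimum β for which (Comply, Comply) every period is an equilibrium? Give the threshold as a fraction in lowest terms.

Caledon; β ≥ 11/15

Caledon: cooperation gives 15 each period; deviation gives 26 once then 11 forever.
  15/(1−β) ≥ 26 + 11β/(1−β) ⇒ β ≥ 11/15.
Fennica: cooperation gives 11 each period; deviation gives 20 once then 6 forever.
  β ≥ 9/14.
Both must hold, so the binding constraint is Caledon's: β ≥ 11/15.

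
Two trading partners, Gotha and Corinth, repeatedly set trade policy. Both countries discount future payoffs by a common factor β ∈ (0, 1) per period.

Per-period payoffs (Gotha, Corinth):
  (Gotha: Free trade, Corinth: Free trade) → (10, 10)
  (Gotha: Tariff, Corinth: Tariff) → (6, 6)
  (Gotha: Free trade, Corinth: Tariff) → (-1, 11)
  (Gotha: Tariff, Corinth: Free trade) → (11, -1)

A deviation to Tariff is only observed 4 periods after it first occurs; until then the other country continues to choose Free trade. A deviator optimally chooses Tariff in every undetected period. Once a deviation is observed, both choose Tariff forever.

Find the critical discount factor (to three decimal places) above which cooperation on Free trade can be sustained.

0.669

Deviating for the 4 undetected periods gains 11−10 = 1 per period over cooperation, then loses 10−6 = 4 per period forever once punishment starts.
Gain: 1(1 + β + … + β^3); loss: 4·β^4/(1−β).
No profitable deviation ⇔ 1(1−β^4) ≤ 4·β^4, i.e. β^4 ≥ 1/(1+4) = 1/5.
Hence β ≥ (1/5)^(1/4) ≈ 0.669.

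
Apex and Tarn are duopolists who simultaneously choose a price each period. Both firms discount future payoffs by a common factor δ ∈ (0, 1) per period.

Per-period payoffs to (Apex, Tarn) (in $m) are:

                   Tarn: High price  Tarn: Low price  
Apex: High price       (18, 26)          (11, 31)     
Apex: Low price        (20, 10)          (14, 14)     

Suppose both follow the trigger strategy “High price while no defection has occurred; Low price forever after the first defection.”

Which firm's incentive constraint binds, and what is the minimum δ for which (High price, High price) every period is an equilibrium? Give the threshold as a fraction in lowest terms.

Apex; δ ≥ 1/3

For Apex: deviation gain 20−18 = 2, per-period punishment loss 18−14 = 4. IC gives δ ≥ 2/6 = 1/3.
For Tarn: gain 5, loss 12 per period, so δ ≥ 5/17.
The tighter constraint is Apex's, so cooperation needs δ ≥ 1/3.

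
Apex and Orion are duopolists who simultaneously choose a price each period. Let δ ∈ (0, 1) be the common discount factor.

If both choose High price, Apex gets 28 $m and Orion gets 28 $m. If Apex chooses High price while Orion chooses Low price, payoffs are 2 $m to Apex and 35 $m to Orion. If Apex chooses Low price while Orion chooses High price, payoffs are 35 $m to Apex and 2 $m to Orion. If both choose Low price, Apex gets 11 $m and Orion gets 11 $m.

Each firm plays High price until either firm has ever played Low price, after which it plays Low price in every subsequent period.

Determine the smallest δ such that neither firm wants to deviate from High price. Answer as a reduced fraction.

7/24

Cooperation forever yields 28 each period: 28/(1−δ).
Deviating yields 35 once, then 11 forever: 35 + 11δ/(1−δ).
No profitable deviation requires 28/(1−δ) ≥ 35 + 11δ/(1−δ).
Multiplying by (1−δ): 28 ≥ 35(1−δ) + 11δ = 35 − 24δ.
So 24δ ≥ 7, i.e. δ ≥ 7/24.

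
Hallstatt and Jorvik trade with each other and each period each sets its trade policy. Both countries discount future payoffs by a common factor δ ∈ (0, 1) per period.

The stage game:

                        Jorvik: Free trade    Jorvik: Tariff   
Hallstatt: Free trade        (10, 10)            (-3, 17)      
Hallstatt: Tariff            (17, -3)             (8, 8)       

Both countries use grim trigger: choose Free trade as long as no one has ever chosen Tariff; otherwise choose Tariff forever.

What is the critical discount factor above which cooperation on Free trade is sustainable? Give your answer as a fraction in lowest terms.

10/(1−δ) ≥ 17 + 8δ/(1−δ)
10 ≥ 17 − 9δ
δ ≥ 7/9.

7/9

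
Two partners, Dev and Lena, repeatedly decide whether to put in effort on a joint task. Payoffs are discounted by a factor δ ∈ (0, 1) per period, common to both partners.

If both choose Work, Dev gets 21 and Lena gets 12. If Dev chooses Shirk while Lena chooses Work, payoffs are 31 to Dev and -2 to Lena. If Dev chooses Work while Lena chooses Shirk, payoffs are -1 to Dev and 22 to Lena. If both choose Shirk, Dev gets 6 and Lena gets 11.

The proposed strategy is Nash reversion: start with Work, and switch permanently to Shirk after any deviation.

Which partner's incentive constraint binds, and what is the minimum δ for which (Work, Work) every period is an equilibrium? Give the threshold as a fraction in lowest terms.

Lena; δ ≥ 10/11

Dev's threshold: (31−21)/(31−6) = 2/5.
Lena's threshold: (22−12)/(22−11) = 10/11.
2/5 < 10/11, so Lena binds and δ* = 10/11.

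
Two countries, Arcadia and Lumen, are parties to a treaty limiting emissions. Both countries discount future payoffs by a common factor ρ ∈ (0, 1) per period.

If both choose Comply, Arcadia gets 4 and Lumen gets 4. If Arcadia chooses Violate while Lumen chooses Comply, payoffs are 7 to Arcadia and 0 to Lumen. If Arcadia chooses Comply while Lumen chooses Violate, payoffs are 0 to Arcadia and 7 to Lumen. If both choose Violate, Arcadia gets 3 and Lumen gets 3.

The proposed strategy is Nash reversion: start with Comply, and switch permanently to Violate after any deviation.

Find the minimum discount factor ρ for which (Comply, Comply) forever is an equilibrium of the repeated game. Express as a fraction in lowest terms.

3/4

4/(1−ρ) ≥ 7 + 3ρ/(1−ρ)
4 ≥ 7 − 4ρ
ρ ≥ 3/4.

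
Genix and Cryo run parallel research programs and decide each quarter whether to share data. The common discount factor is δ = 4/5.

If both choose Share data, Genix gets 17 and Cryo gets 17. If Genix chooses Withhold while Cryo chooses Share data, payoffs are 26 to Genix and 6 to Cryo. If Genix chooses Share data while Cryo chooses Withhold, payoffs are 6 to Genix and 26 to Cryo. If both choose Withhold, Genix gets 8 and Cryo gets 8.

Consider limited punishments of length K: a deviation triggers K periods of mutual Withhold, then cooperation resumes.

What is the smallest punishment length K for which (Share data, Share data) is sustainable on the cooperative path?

Need Σ_{k=1}^{K} δ^k ≥ (26−17)/(17−8) = 1.0000 at δ = 4/5.
At K = 1 the sum is 0.8000 < 1.0000; at K = 2 it is 1.4400 ≥ 1.0000.
So the minimum punishment length is K = 2.

2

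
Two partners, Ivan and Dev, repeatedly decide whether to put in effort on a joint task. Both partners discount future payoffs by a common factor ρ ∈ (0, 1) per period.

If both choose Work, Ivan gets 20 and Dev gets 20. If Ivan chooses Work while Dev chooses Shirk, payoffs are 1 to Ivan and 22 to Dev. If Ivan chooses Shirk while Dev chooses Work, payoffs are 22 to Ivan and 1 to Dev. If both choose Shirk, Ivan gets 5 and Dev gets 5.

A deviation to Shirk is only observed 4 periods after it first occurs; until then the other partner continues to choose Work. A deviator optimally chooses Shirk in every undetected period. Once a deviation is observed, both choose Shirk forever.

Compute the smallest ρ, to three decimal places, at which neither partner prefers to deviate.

0.586

A deviator earns 22 for 4 periods, then 5 forever; cooperating earns 20 forever. Multiplying the IC by (1−ρ):
20 ≥ 22(1−ρ^4) + 5ρ^4, so 17·ρ^4 ≥ 2 and ρ^4 ≥ 2/17.
ρ ≥ (2/17)^(1/4) ≈ 0.586.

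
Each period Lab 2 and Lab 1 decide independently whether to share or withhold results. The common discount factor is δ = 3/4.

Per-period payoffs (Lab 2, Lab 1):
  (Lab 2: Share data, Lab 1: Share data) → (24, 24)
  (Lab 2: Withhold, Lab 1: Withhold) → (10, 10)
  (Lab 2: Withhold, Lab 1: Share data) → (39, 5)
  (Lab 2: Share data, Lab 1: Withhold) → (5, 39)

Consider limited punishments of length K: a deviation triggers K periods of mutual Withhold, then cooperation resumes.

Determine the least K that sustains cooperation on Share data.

2

No profitable deviation requires (24−10)(δ+…+δ^K) ≥ 39−24, i.e. δ+…+δ^K ≥ 15/14 ≈ 1.0714.
With δ = 3/4, the partial sums are K=1: 0.7500, K=2: 1.3125.
K = 2 is the first length at which the sum reaches 1.0714.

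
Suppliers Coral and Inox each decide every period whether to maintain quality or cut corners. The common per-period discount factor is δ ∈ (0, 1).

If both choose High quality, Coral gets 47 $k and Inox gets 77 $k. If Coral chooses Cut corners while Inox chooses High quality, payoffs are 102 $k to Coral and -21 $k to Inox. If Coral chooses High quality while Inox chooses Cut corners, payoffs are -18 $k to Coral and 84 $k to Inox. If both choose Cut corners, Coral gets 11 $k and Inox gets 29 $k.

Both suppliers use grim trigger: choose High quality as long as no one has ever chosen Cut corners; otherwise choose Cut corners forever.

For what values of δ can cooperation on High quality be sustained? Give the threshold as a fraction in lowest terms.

For Coral: deviation gain 102−47 = 55, per-period punishment loss 47−11 = 36. IC gives δ ≥ 55/91.
For Inox: gain 7, loss 48 per period, so δ ≥ 7/55.
The tighter constraint is Coral's, so cooperation needs δ ≥ 55/91.

55/91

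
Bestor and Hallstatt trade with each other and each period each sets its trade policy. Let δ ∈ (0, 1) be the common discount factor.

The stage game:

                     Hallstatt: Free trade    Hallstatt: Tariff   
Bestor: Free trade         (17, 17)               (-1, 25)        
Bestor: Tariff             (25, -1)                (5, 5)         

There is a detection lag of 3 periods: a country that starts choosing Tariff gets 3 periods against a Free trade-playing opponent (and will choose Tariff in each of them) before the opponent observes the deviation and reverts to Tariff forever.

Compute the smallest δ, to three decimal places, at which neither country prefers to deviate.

0.737

Deviating for the 3 undetected periods gains 25−17 = 8 per period over cooperation, then loses 17−5 = 12 per period forever once punishment starts.
Gain: 8(1 + δ + … + δ^2); loss: 12·δ^3/(1−δ).
No profitable deviation ⇔ 8(1−δ^3) ≤ 12·δ^3, i.e. δ^3 ≥ 8/(8+12) = 2/5.
Hence δ ≥ (2/5)^(1/3) ≈ 0.737.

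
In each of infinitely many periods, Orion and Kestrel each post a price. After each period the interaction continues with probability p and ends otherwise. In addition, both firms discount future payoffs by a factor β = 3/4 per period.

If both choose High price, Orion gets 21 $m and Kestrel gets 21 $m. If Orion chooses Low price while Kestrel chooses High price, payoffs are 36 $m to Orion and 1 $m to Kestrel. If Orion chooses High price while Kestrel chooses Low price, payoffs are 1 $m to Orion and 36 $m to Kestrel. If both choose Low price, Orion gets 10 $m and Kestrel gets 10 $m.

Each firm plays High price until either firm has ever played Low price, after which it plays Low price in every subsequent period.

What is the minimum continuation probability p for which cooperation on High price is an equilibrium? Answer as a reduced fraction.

Expected continuation weight on next period's payoff is β·p = 3/4·p, which plays the role of the discount factor.
Cooperation requires 3/4·p ≥ (36−21)/(36−10) = 15/26, hence p ≥ 10/13.

10/13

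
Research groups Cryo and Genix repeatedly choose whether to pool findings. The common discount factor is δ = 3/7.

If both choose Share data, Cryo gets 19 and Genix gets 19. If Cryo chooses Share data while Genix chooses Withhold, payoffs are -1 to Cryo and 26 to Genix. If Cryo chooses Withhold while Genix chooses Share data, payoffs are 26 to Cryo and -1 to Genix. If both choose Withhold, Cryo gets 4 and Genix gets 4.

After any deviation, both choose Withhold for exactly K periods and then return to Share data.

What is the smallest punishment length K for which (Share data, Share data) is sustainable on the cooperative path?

IC: δ(1−δ^K)/(1−δ) ≥ (26−19)/(19−4) = 7/15.
With δ = 3/7: need 1 − δ^K ≥ 7/15·(1−3/7)/(3/7), i.e. δ^K ≤ 0.3778.
Since (3/7)^1 = 0.4286 and (3/7)^2 = 0.1837, the smallest such K is 2.

2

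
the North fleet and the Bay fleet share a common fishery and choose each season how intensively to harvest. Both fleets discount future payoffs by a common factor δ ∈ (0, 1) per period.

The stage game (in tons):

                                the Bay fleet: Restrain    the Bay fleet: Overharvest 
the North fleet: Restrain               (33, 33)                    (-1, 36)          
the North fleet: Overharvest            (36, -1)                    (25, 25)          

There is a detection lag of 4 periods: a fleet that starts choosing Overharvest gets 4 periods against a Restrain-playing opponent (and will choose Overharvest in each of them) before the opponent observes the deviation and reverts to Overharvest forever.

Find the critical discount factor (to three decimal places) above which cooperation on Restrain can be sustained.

The best deviation is to choose Overharvest for all 4 undetected periods, earning 36 each, then 25 forever once detected.
Deviation value: 36(1−δ^4)/(1−δ) + 25δ^4/(1−δ); cooperation value: 33/(1−δ).
IC: 33 ≥ 36(1−δ^4) + 25δ^4 = 36 − 11δ^4.
So δ^4 ≥ 3/11, giving δ ≥ (3/11)^(1/4) ≈ 0.723.

0.723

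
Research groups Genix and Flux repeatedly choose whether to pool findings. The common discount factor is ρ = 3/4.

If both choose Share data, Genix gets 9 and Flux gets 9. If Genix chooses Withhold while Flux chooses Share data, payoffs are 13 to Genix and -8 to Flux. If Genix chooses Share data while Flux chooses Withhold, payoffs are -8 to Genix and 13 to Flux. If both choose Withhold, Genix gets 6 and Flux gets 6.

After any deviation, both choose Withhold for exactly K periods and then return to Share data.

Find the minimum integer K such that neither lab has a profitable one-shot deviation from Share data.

3

IC: ρ(1−ρ^K)/(1−ρ) ≥ (13−9)/(9−6) = 4/3.
With ρ = 3/4: need 1 − ρ^K ≥ 4/3·(1−3/4)/(3/4), i.e. ρ^K ≤ 0.5556.
Since (3/4)^2 = 0.5625 and (3/4)^3 = 0.4219, the smallest such K is 3.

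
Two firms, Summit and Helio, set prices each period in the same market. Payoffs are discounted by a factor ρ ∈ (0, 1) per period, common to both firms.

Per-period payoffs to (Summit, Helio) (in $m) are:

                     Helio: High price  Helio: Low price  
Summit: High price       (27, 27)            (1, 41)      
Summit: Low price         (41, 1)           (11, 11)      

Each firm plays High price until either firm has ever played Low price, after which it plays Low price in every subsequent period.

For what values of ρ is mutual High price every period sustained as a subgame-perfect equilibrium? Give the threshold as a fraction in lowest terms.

27/(1−ρ) ≥ 41 + 11ρ/(1−ρ)
27 ≥ 41 − 30ρ
ρ ≥ 14/30 = 7/15.

7/15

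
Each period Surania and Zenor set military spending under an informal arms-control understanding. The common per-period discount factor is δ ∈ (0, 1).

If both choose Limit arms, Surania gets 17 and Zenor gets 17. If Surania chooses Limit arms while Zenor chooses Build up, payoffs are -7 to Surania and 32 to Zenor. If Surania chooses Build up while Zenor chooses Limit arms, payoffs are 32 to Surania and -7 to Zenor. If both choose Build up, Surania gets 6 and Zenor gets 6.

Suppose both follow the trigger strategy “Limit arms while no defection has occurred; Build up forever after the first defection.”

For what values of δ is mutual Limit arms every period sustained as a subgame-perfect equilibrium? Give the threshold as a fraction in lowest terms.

Under grim trigger the critical discount factor is (T−C)/(T−P) with T = 32, C = 17, P = 6.
δ* = (32−17)/(32−6) = 15/26.

15/26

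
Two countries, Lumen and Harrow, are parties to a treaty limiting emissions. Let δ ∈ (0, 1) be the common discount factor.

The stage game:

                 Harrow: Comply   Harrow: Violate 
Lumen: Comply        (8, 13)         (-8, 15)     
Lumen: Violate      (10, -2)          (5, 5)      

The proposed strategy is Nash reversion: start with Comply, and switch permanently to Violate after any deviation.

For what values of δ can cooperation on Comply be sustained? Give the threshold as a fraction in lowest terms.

Lumen's threshold: (10−8)/(10−5) = 2/5.
Harrow's threshold: (15−13)/(15−5) = 1/5.
2/5 > 1/5, so Lumen binds and δ* = 2/5.

2/5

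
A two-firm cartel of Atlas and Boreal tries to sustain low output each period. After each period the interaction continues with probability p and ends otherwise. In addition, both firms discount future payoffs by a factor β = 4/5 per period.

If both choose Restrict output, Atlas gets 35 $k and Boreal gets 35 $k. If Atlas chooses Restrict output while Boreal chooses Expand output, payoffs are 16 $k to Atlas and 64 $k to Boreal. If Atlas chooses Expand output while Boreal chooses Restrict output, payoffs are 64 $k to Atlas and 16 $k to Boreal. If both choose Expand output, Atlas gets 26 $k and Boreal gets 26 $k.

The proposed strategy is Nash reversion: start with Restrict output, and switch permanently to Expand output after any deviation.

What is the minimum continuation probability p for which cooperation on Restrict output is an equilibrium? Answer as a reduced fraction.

145/152

Expected continuation weight on next period's payoff is β·p = 4/5·p, which plays the role of the discount factor.
Cooperation requires 4/5·p ≥ (64−35)/(64−26) = 29/38, hence p ≥ 145/152.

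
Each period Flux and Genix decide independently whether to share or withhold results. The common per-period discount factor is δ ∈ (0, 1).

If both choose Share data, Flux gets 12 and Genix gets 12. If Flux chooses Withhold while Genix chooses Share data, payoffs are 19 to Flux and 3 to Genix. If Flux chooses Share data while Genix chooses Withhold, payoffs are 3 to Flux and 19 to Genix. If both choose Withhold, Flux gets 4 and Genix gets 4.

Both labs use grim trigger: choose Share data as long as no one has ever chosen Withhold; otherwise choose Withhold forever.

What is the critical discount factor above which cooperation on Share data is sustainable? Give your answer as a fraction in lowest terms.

One-period gain from deviating is 19 − 12 = 7. The loss is 12 − 4 = 8 in every subsequent period, with present value 8·δ/(1−δ).
Deviation is unprofitable when 8·δ/(1−δ) ≥ 7, i.e. δ/(1−δ) ≥ 7/8.
Equivalently δ ≥ 7/(7+8) = 7/15.

7/15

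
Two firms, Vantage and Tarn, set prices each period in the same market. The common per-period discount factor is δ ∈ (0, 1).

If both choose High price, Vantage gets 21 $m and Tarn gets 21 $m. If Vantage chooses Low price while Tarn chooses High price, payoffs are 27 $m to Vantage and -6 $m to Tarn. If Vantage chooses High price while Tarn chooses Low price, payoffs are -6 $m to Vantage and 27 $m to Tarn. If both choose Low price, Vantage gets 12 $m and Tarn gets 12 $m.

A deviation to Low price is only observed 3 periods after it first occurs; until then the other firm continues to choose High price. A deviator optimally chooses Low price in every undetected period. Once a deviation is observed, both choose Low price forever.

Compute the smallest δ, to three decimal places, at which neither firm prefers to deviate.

Deviating for the 3 undetected periods gains 27−21 = 6 per period over cooperation, then loses 21−12 = 9 per period forever once punishment starts.
Gain: 6(1 + δ + … + δ^2); loss: 9·δ^3/(1−δ).
No profitable deviation ⇔ 6(1−δ^3) ≤ 9·δ^3, i.e. δ^3 ≥ 6/(6+9) = 2/5.
Hence δ ≥ (2/5)^(1/3) ≈ 0.737.

0.737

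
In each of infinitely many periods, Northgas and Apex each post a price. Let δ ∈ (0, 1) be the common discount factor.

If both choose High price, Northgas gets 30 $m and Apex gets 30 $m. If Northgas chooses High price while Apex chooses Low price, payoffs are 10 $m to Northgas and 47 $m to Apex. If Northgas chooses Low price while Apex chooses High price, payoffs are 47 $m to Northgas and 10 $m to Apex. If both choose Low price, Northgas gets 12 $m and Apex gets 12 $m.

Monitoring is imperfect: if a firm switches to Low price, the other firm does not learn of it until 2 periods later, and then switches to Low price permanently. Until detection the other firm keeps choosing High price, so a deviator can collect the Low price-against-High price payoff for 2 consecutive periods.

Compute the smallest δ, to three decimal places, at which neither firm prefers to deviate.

0.697

A deviator earns 47 for 2 periods, then 12 forever; cooperating earns 30 forever. Multiplying the IC by (1−δ):
30 ≥ 47(1−δ^2) + 12δ^2, so 35·δ^2 ≥ 17 and δ^2 ≥ 17/35.
δ ≥ (17/35)^(1/2) ≈ 0.697.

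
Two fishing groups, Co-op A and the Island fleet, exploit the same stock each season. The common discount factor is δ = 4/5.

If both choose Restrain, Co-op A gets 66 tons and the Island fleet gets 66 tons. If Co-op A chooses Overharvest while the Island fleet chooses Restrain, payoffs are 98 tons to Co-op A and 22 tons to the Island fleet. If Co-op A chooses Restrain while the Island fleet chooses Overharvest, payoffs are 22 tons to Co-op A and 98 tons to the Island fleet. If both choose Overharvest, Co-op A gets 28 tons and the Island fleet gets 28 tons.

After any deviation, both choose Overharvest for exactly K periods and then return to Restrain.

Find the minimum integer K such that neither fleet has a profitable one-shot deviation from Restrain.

2

IC: δ(1−δ^K)/(1−δ) ≥ (98−66)/(66−28) = 16/19.
With δ = 4/5: need 1 − δ^K ≥ 16/19·(1−4/5)/(4/5), i.e. δ^K ≤ 0.7895.
Since (4/5)^1 = 0.8000 and (4/5)^2 = 0.6400, the smallest such K is 2.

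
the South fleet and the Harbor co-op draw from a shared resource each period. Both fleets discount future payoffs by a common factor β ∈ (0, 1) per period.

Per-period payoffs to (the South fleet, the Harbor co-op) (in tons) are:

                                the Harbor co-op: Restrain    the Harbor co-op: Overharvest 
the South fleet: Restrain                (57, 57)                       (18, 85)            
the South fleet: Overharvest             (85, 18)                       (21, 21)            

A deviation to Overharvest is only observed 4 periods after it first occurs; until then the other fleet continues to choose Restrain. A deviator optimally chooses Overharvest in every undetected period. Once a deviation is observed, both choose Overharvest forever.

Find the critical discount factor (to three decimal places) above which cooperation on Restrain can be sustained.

Deviating for the 4 undetected periods gains 85−57 = 28 per period over cooperation, then loses 57−21 = 36 per period forever once punishment starts.
Gain: 28(1 + β + … + β^3); loss: 36·β^4/(1−β).
No profitable deviation ⇔ 28(1−β^4) ≤ 36·β^4, i.e. β^4 ≥ 28/(28+36) = 7/16.
Hence β ≥ (7/16)^(1/4) ≈ 0.813.

0.813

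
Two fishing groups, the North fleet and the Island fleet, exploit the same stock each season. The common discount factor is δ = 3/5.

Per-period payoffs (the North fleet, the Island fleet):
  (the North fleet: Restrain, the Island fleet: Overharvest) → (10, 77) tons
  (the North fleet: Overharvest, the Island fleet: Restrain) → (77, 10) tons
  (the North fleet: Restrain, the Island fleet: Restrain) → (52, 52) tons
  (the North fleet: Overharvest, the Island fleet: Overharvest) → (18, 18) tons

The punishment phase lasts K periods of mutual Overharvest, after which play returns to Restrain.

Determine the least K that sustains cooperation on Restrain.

No profitable deviation requires (52−18)(δ+…+δ^K) ≥ 77−52, i.e. δ+…+δ^K ≥ 25/34 ≈ 0.7353.
With δ = 3/5, the partial sums are K=1: 0.6000, K=2: 0.9600.
K = 2 is the first length at which the sum reaches 0.7353.

2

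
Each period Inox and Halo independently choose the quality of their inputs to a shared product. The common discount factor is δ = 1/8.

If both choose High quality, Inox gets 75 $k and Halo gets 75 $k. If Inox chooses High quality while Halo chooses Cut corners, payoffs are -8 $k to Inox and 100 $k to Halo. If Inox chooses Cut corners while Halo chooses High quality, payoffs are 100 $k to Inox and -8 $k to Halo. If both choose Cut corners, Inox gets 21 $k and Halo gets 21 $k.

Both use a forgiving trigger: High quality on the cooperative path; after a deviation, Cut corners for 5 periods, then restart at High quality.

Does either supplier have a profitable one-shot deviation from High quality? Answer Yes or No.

A one-shot deviation gives 100 now, then 21 for 5 periods, then back to 75.
Gain from deviating: (100−75) today; loss: (75−21) in each of the next 5 periods.
No-deviation condition: (75−21)(δ+…+δ^5) ≥ 100−75, i.e. δ+…+δ^5 ≥ 25/54.
At δ = 1/8: δ+…+δ^5 = 0.1429 < 0.4630.
So cooperation is not sustainable.

Yes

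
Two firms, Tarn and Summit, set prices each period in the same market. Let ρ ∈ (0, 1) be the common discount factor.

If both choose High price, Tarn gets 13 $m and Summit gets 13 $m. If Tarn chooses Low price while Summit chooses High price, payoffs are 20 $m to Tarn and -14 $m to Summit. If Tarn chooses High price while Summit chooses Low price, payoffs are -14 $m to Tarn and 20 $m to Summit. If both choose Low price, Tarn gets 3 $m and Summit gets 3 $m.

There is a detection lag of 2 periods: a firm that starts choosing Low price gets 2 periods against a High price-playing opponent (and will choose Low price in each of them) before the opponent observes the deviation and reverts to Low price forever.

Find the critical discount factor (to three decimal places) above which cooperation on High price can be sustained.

0.642

The best deviation is to choose Low price for all 2 undetected periods, earning 20 each, then 3 forever once detected.
Deviation value: 20(1−ρ^2)/(1−ρ) + 3ρ^2/(1−ρ); cooperation value: 13/(1−ρ).
IC: 13 ≥ 20(1−ρ^2) + 3ρ^2 = 20 − 17ρ^2.
So ρ^2 ≥ 7/17, giving ρ ≥ (7/17)^(1/2) ≈ 0.642.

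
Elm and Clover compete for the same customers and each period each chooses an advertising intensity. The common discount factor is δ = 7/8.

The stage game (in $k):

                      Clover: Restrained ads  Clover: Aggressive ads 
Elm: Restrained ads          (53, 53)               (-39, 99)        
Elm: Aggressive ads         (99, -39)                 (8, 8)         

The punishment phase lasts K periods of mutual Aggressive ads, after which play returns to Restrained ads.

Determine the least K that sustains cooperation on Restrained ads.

Need Σ_{k=1}^{K} δ^k ≥ (99−53)/(53−8) = 1.0222 at δ = 7/8.
At K = 1 the sum is 0.8750 < 1.0222; at K = 2 it is 1.6406 ≥ 1.0222.
So the minimum punishment length is K = 2.

2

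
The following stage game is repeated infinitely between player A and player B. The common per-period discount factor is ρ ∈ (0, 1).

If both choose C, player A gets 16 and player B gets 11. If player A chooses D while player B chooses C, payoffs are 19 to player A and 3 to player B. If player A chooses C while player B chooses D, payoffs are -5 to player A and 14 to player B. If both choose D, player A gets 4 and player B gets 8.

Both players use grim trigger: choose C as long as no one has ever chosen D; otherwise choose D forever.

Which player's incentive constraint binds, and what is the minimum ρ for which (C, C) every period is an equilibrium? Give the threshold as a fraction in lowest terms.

player B; ρ ≥ 1/2

player A: cooperation gives 16 each period; deviation gives 19 once then 4 forever.
  16/(1−ρ) ≥ 19 + 4ρ/(1−ρ) ⇒ ρ ≥ 3/15 = 1/5.
player B: cooperation gives 11 each period; deviation gives 14 once then 8 forever.
  ρ ≥ 3/6 = 1/2.
Both must hold, so the binding constraint is player B's: ρ ≥ 1/2.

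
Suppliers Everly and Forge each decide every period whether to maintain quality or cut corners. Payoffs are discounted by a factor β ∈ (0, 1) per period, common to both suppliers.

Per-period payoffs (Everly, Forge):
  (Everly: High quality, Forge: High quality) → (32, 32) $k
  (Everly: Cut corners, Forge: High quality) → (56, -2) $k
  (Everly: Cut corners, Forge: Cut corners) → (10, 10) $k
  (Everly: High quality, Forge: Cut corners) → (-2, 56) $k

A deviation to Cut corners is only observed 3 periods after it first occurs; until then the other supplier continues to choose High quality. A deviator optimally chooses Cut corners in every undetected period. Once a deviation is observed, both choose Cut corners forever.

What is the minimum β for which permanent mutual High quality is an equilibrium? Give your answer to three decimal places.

0.805

The best deviation is to choose Cut corners for all 3 undetected periods, earning 56 each, then 10 forever once detected.
Deviation value: 56(1−β^3)/(1−β) + 10β^3/(1−β); cooperation value: 32/(1−β).
IC: 32 ≥ 56(1−β^3) + 10β^3 = 56 − 46β^3.
So β^3 ≥ 24/46 = 12/23, giving β ≥ (12/23)^(1/3) ≈ 0.805.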